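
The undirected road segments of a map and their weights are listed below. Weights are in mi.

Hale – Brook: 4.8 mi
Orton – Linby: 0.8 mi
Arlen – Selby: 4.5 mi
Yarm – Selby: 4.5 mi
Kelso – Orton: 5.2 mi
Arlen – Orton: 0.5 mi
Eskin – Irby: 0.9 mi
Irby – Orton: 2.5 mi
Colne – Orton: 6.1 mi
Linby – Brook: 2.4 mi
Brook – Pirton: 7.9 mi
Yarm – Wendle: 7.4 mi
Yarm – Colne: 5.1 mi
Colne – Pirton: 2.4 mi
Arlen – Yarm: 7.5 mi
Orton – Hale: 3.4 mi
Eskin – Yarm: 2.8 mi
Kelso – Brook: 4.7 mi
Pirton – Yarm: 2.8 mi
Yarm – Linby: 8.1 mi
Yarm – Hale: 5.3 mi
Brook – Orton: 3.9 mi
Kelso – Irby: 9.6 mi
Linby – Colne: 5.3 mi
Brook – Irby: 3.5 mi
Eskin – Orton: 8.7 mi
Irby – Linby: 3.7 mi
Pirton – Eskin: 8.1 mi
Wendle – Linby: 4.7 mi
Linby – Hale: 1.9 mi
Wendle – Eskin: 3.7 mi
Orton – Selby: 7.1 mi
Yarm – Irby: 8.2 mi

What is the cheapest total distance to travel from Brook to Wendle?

7.1 mi

Settle nodes by increasing distance from Brook:
Brook: 0
Linby: 2.4  (via Brook)
Orton: 3.2  (via Linby)
Irby: 3.5  (via Brook)
Arlen: 3.7  (via Orton)
Hale: 4.3  (via Linby)
Eskin: 4.4  (via Irby)
Kelso: 4.7  (via Brook)
Wendle: 7.1  (via Linby)
Shortest route: Brook → Linby → Wendle = 7.1 mi.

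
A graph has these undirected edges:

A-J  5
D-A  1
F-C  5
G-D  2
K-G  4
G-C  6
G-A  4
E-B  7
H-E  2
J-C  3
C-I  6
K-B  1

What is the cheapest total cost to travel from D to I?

14

Shortest distances from D:
D: 0
A: 1  (via D)
G: 2  (via D)
J: 6  (via A)
K: 6  (via G)
B: 7  (via K)
C: 8  (via G)
F: 13  (via C)
E: 14  (via B)
I: 14  (via C)
Shortest route: D → G → C → I = 14.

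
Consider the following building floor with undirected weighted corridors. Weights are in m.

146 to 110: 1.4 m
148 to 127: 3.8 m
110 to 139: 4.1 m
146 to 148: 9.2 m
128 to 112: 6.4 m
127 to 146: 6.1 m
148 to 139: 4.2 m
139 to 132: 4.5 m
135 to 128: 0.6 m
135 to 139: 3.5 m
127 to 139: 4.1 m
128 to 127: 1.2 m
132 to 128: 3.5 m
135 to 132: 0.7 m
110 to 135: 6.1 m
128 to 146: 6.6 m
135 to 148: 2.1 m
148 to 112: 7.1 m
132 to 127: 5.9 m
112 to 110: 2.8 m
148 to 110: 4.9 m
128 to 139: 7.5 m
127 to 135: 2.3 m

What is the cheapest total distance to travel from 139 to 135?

3.5 m

Running Dijkstra from 139:
139: 0
135: 3.5  (via 139)
Shortest route: 139 → 135 = 3.5 m.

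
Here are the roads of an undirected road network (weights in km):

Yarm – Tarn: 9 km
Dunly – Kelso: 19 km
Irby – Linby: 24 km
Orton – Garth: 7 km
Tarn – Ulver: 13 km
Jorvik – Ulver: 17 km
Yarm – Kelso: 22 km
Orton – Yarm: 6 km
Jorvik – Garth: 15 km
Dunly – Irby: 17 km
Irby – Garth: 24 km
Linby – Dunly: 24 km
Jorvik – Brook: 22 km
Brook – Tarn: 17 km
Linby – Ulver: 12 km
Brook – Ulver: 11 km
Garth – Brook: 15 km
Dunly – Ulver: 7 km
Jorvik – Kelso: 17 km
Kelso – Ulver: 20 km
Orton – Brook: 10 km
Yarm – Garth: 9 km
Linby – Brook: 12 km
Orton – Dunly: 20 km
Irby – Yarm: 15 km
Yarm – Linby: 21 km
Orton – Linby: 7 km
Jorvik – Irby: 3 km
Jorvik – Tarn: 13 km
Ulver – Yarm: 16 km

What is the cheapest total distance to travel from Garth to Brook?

Enumerating some paths:
Garth → Brook: 15 = 15
Garth → Orton → Brook: 7+10 = 17
Garth → Yarm → Orton → Brook: 9+6+10 = 25
Cheapest is Garth → Brook at 15 km.

15 km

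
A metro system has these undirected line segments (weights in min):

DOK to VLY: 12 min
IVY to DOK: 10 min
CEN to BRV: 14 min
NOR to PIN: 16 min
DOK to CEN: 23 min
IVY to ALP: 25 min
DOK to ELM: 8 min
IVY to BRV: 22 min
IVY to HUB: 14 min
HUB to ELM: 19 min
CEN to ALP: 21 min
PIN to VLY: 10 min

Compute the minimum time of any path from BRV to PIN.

54 min

Compare a few routes:
BRV → IVY → DOK → VLY → PIN: 22+10+12+10 = 54
BRV → IVY → HUB → ELM → DOK → VLY → PIN: 22+14+19+8+12+10 = 85
BRV → CEN → DOK → VLY → PIN: 14+23+12+10 = 59
Cheapest is BRV → IVY → DOK → VLY → PIN at 54 min.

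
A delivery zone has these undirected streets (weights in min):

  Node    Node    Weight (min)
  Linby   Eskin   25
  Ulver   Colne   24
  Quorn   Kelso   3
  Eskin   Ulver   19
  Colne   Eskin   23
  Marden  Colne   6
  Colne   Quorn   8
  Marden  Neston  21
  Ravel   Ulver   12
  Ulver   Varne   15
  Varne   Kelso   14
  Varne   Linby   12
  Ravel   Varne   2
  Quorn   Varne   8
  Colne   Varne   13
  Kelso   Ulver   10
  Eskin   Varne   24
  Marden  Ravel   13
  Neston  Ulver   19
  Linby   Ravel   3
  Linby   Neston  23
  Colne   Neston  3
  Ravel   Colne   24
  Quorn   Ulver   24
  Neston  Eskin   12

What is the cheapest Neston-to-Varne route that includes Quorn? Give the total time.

Shortest Neston→Quorn: Neston–Colne–Quorn = 11
Shortest Quorn→Varne: Quorn–Varne = 8
Total via Quorn: 11 + 8 = 19 min.

19 min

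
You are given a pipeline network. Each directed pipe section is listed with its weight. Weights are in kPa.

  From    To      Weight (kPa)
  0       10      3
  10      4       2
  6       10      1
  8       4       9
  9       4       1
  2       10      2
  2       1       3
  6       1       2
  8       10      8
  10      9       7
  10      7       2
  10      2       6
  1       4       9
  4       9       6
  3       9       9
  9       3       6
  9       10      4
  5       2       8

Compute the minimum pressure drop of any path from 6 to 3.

14 kPa

Running Dijkstra from 6:
6: 0
10: 1  (via 6)
1: 2  (via 6)
4: 3  (via 10)
7: 3  (via 10)
2: 7  (via 10)
9: 8  (via 10)
3: 14  (via 9)
Shortest route: 6–10–9–3 = 14 kPa.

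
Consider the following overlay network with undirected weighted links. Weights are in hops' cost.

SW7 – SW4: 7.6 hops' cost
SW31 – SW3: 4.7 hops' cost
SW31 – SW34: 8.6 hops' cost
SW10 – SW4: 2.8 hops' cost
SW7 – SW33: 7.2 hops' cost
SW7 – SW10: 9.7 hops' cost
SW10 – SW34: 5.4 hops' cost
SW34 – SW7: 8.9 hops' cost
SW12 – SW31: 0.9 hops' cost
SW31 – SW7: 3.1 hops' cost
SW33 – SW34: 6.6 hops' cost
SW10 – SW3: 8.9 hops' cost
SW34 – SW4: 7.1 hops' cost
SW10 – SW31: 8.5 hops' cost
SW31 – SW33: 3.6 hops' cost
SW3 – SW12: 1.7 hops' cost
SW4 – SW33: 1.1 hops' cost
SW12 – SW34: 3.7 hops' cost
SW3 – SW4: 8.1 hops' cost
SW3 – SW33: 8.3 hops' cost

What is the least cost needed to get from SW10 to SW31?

7.5 hops' cost

Candidate routes:
SW10–SW4–SW33–SW31: 2.8+1.1+3.6 = 7.5
SW10–SW31: 8.5 = 8.5
The minimum is 7.5 hops' cost via SW10–SW4–SW33–SW31.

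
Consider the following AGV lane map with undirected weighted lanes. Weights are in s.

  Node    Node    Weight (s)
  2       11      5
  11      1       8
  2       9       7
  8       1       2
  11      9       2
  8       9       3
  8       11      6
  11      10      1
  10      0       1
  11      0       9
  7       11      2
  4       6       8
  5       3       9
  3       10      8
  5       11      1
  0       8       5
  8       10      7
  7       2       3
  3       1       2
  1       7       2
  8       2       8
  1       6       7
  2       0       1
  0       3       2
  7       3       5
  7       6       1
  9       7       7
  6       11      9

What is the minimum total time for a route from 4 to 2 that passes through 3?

16 s

Best 4 to 3: 4 → 6 → 7 → 1 → 3 costing 13
Best 3 to 2: 3 → 0 → 2 costing 3
Total via 3: 13 + 3 = 16 s.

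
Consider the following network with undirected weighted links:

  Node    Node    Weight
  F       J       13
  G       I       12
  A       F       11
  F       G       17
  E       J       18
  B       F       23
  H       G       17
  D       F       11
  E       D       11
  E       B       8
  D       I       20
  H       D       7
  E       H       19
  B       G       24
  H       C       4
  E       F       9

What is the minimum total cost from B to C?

30

Settle nodes by increasing distance from B:
B: 0
E: 8  (via B)
F: 17  (via E)
D: 19  (via E)
G: 24  (via B)
H: 26  (via D)
J: 26  (via E)
A: 28  (via F)
C: 30  (via H)
Shortest route: B–E–D–H–C = 30.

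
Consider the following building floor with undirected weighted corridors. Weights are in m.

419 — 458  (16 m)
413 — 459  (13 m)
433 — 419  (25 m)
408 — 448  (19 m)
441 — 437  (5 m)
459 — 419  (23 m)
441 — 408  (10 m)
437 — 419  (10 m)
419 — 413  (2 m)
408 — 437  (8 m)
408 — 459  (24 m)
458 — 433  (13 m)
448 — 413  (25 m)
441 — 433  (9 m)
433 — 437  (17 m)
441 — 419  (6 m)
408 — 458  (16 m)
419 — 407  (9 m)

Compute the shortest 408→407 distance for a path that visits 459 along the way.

48 m

Best 408 to 459: 408 → 459 costing 24
Shortest 459→407: 459 → 413 → 419 → 407 = 24
Total via 459: 24 + 24 = 48 m.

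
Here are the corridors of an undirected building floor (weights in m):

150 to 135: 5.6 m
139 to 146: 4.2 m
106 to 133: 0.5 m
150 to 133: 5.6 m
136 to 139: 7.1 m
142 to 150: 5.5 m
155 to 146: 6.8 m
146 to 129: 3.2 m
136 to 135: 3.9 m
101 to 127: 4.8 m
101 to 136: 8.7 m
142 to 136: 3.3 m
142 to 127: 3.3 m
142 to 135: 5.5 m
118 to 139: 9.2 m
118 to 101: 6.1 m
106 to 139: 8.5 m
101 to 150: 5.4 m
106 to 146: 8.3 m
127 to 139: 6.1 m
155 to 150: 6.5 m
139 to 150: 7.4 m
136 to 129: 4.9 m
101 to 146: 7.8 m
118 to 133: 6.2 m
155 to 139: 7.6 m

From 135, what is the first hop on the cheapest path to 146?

136

Candidate routes:
135 → 136 → 139 → 146: 3.9+7.1+4.2 = 15.2
135 → 150 → 139 → 146: 5.6+7.4+4.2 = 17.2
135 → 142 → 136 → 129 → 146: 5.5+3.3+4.9+3.2 = 16.9
135 → 136 → 129 → 146: 3.9+4.9+3.2 = 12
The minimum is 12 m via 135 → 136 → 129 → 146.
So from 135 the first move is to 136.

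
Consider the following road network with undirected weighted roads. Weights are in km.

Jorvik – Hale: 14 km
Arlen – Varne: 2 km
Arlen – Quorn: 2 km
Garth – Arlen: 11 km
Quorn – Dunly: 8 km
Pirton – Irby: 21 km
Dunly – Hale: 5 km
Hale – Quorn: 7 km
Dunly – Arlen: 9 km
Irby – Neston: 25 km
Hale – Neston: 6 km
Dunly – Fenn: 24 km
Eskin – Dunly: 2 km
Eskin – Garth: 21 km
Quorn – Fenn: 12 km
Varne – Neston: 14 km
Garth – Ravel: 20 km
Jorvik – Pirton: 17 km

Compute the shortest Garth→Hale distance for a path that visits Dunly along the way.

25 km

Best Garth to Dunly: Garth → Arlen → Dunly costing 20
Best Dunly to Hale: Dunly → Hale costing 5
Total via Dunly: 20 + 5 = 25 km.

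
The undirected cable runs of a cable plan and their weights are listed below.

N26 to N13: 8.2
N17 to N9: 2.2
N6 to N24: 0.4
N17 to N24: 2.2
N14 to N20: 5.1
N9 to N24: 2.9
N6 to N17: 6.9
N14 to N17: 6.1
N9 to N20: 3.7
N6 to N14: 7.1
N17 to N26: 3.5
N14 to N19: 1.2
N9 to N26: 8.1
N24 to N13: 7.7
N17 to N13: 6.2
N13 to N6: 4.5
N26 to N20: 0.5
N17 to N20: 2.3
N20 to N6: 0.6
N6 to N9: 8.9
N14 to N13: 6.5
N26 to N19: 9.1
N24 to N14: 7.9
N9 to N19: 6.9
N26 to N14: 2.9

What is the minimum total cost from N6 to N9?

Shortest distances from N6:
N6: 0
N24: 0.4  (via N6)
N20: 0.6  (via N6)
N26: 1.1  (via N20)
N17: 2.6  (via N24)
N9: 3.3  (via N24)
Shortest route: N6–N24–N9 = 3.3.

3.3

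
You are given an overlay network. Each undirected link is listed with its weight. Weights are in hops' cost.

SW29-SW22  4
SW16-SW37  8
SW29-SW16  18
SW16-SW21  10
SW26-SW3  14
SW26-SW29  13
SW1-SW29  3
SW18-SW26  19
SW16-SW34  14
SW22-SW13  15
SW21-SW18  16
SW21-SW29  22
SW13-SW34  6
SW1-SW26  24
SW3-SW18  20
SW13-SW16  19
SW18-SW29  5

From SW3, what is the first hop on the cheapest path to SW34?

SW18

Compare a few routes:
SW3 - SW26 - SW29 - SW22 - SW13 - SW34: 14+13+4+15+6 = 52
SW3 - SW18 - SW29 - SW22 - SW13 - SW34: 20+5+4+15+6 = 50
Cheapest is SW3 - SW18 - SW29 - SW22 - SW13 - SW34 at 50 hops' cost.
So from SW3 the first move is to SW18.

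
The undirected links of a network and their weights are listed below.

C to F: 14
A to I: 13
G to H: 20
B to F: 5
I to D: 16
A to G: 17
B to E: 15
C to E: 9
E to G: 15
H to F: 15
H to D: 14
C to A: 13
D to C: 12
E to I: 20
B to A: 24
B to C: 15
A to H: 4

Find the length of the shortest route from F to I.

Compare a few routes:
F → B → E → I: 5+15+20 = 40
F → H → A → I: 15+4+13 = 32
Cheapest is F → H → A → I at 32.

32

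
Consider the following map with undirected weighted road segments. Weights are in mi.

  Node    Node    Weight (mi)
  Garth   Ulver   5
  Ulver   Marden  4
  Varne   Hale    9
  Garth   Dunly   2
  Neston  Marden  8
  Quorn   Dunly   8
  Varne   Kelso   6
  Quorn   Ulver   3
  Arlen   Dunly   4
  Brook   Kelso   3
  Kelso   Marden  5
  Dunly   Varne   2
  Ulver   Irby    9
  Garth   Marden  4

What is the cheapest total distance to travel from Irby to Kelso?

Enumerating some paths:
Irby–Ulver–Marden–Garth–Dunly–Varne–Kelso: 9+4+4+2+2+6 = 27
Irby–Ulver–Garth–Marden–Kelso: 9+5+4+5 = 23
Irby–Ulver–Garth–Dunly–Varne–Kelso: 9+5+2+2+6 = 24
Irby–Ulver–Marden–Kelso: 9+4+5 = 18
The minimum is 18 mi via Irby–Ulver–Marden–Kelso.

18 mi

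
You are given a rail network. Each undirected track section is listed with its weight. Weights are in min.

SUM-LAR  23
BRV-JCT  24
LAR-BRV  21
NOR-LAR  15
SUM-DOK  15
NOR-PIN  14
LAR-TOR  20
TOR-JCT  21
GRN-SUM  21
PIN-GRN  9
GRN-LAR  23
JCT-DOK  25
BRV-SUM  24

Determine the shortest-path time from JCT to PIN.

Running Dijkstra from JCT:
JCT: 0
TOR: 21  (via JCT)
BRV: 24  (via JCT)
DOK: 25  (via JCT)
SUM: 40  (via DOK)
LAR: 41  (via TOR)
NOR: 56  (via LAR)
GRN: 61  (via SUM)
PIN: 70  (via NOR)
Shortest route: JCT → TOR → LAR → NOR → PIN = 70 min.

70 min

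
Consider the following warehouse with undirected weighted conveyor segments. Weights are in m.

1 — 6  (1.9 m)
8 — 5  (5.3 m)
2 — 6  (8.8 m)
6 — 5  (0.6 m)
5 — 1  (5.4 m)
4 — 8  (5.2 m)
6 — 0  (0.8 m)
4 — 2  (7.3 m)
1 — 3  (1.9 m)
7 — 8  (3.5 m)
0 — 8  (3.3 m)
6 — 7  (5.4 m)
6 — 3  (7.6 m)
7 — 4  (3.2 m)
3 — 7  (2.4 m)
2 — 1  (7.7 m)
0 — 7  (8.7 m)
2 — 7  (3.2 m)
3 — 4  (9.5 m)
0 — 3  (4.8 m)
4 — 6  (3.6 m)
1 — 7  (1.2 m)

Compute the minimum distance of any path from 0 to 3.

Compare a few routes:
0 → 6 → 1 → 7 → 3: 0.8+1.9+1.2+2.4 = 6.3
0 → 3: 4.8 = 4.8
0 → 6 → 1 → 3: 0.8+1.9+1.9 = 4.6
0 → 6 → 3: 0.8+7.6 = 8.4
Cheapest is 0 → 6 → 1 → 3 at 4.6 m.

4.6 m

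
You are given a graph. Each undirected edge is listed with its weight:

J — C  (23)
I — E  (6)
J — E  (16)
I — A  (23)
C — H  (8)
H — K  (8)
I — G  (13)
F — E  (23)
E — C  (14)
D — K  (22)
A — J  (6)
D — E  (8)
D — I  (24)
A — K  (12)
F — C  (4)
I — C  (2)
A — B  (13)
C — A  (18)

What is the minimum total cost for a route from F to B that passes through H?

45

Best F to H: F–C–H costing 12
Shortest H→B: H–K–A–B = 33
Total via H: 12 + 33 = 45.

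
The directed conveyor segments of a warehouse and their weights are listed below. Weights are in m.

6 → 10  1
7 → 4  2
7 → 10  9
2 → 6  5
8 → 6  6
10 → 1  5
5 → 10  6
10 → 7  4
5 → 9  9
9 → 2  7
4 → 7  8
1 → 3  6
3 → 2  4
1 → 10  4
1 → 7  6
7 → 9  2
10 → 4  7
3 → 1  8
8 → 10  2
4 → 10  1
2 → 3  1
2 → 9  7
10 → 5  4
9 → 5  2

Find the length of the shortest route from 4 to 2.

14 m

Compare a few routes:
4 → 10 → 7 → 9 → 2: 1+4+2+7 = 14
4 → 7 → 9 → 2: 8+2+7 = 17
4 → 10 → 1 → 3 → 2: 1+5+6+4 = 16
Cheapest is 4 → 10 → 7 → 9 → 2 at 14 m.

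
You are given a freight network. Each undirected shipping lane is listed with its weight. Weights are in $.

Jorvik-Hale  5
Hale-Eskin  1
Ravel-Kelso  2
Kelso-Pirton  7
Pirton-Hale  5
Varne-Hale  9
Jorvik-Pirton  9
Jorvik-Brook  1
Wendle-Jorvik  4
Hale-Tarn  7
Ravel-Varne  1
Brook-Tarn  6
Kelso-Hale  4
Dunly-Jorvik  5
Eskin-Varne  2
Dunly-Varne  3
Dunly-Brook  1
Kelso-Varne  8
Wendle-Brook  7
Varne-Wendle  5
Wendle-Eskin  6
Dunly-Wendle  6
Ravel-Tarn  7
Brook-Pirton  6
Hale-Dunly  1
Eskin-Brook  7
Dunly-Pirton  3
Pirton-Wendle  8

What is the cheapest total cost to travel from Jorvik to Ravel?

$6

Shortest distances from Jorvik:
Jorvik: 0
Brook: 1  (via Jorvik)
Dunly: 2  (via Brook)
Hale: 3  (via Dunly)
Eskin: 4  (via Hale)
Wendle: 4  (via Jorvik)
Varne: 5  (via Dunly)
Pirton: 5  (via Dunly)
Ravel: 6  (via Varne)
Shortest route: Jorvik–Brook–Dunly–Varne–Ravel = $6.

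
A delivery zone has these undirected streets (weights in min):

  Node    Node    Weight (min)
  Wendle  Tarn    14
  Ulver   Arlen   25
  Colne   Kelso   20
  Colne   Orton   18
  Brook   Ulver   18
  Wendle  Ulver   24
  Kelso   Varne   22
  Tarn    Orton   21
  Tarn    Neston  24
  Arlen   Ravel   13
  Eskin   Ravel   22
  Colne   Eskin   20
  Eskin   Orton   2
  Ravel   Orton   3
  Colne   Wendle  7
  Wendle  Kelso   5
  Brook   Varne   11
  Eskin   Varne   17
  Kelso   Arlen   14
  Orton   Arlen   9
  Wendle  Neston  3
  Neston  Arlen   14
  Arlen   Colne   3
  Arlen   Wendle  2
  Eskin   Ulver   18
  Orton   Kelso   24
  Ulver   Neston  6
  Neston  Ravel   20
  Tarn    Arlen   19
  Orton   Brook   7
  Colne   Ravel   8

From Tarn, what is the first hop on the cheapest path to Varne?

Compare a few routes:
Tarn–Orton–Brook–Varne: 21+7+11 = 39
Tarn–Orton–Eskin–Varne: 21+2+17 = 40
The minimum is 39 min via Tarn–Orton–Brook–Varne.
So from Tarn the first move is to Orton.

Orton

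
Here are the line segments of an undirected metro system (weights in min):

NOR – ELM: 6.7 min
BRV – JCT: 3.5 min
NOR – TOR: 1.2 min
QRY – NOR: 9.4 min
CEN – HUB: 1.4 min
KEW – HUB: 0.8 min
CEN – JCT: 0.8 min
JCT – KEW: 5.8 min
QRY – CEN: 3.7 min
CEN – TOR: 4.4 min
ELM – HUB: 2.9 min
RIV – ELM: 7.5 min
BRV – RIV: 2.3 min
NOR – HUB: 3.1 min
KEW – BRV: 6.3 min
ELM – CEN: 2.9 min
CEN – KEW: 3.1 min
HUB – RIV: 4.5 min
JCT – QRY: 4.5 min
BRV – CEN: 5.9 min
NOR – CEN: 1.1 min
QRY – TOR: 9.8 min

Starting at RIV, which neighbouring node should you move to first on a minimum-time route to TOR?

HUB

Enumerating some paths:
RIV → HUB → NOR → TOR: 4.5+3.1+1.2 = 8.8
RIV → BRV → JCT → CEN → NOR → TOR: 2.3+3.5+0.8+1.1+1.2 = 8.9
RIV → HUB → CEN → NOR → TOR: 4.5+1.4+1.1+1.2 = 8.2
RIV → HUB → CEN → TOR: 4.5+1.4+4.4 = 10.3
The minimum is 8.2 min via RIV → HUB → CEN → NOR → TOR.
So from RIV the first move is to HUB.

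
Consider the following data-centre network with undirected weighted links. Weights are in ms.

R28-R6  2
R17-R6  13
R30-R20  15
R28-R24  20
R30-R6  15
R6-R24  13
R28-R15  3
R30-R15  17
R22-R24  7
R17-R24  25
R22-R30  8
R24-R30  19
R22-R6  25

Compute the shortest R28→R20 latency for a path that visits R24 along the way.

Best R28 to R24: R28 → R6 → R24 costing 15
Best R24 to R20: R24 → R22 → R30 → R20 costing 30
Total via R24: 15 + 30 = 45 ms.

45 ms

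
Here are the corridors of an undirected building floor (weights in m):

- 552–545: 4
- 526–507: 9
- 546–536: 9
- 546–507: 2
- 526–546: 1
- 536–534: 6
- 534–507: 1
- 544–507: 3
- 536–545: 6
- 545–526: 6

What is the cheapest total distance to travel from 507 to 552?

Settle nodes by increasing distance from 507:
507: 0
534: 1  (via 507)
546: 2  (via 507)
544: 3  (via 507)
526: 3  (via 546)
536: 7  (via 534)
545: 9  (via 526)
552: 13  (via 545)
Shortest route: 507–546–526–545–552 = 13 m.

13 m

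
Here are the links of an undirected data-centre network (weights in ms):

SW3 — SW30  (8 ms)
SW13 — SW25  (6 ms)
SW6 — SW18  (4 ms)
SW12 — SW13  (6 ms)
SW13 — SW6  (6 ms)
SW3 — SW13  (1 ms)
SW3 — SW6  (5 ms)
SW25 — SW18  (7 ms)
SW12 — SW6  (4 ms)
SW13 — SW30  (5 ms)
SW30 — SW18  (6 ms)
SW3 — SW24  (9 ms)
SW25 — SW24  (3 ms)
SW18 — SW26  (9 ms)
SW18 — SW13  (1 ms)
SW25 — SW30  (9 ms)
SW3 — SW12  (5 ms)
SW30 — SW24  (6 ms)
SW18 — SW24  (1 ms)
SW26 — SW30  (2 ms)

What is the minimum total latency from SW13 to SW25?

Shortest distances from SW13:
SW13: 0
SW18: 1  (via SW13)
SW3: 1  (via SW13)
SW24: 2  (via SW18)
SW30: 5  (via SW13)
SW25: 5  (via SW24)
Shortest route: SW13–SW18–SW24–SW25 = 5 ms.

5 ms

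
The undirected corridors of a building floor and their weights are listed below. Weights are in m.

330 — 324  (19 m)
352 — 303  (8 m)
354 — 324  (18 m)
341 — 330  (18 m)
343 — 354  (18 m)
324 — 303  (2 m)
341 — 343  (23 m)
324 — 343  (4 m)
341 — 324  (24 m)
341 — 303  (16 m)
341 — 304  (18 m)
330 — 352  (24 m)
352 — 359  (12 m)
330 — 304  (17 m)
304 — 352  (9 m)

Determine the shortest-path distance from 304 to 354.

37 m

Settle nodes by increasing distance from 304:
304: 0
352: 9  (via 304)
330: 17  (via 304)
303: 17  (via 352)
341: 18  (via 304)
324: 19  (via 303)
359: 21  (via 352)
343: 23  (via 324)
354: 37  (via 324)
Shortest route: 304–352–303–324–354 = 37 m.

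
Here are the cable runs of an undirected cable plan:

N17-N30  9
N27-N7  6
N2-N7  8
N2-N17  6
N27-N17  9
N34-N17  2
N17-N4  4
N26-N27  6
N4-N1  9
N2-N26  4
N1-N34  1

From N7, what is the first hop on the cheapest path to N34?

N2

Compare a few routes:
N7 → N27 → N17 → N34: 6+9+2 = 17
N7 → N2 → N17 → N34: 8+6+2 = 16
The minimum is 16 via N7 → N2 → N17 → N34.
So from N7 the first move is to N2.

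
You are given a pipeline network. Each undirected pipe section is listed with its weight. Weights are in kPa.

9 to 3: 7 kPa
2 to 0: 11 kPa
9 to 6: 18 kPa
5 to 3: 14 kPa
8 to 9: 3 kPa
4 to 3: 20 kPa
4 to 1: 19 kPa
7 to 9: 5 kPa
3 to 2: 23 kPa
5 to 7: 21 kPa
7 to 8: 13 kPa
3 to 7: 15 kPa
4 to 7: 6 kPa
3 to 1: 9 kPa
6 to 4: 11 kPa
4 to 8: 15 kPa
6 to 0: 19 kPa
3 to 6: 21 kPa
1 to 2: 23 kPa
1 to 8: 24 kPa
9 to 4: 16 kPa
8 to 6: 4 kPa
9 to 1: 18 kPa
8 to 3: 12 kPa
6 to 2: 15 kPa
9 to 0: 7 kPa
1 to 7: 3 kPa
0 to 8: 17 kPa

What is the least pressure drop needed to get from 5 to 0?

Shortest distances from 5:
5: 0
3: 14  (via 5)
7: 21  (via 5)
9: 21  (via 3)
1: 23  (via 3)
8: 24  (via 9)
4: 27  (via 7)
0: 28  (via 9)
Shortest route: 5 → 3 → 9 → 0 = 28 kPa.

28 kPa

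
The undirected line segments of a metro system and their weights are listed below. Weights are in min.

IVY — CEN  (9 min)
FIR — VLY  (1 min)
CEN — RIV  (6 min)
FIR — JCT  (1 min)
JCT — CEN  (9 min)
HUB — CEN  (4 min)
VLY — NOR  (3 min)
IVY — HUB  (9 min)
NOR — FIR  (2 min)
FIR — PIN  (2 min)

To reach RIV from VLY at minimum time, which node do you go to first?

Candidate routes:
VLY - FIR - JCT - CEN - RIV: 1+1+9+6 = 17
VLY - NOR - FIR - JCT - CEN - RIV: 3+2+1+9+6 = 21
Cheapest is VLY - FIR - JCT - CEN - RIV at 17 min.
So from VLY the first move is to FIR.

FIR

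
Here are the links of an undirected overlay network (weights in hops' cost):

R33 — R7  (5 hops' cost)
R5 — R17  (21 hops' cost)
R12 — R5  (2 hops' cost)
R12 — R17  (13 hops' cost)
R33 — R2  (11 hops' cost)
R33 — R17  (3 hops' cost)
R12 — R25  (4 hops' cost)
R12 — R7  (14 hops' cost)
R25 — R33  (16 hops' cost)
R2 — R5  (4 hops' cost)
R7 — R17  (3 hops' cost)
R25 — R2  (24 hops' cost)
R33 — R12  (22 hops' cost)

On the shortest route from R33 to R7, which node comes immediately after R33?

R7

Compare a few routes:
R33 - R7: 5 = 5
R33 - R17 - R7: 3+3 = 6
The minimum is 5 hops' cost via R33 - R7.
So from R33 the first move is to R7.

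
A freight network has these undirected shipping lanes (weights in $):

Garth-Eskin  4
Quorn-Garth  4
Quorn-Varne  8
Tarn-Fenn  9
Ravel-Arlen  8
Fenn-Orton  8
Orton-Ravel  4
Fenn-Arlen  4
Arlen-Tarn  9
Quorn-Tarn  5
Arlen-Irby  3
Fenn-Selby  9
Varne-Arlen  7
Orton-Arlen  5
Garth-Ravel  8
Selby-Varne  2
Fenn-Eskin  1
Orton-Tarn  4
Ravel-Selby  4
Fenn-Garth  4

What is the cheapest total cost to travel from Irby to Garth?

Enumerating some paths:
Irby → Arlen → Fenn → Garth: 3+4+4 = 11
Irby → Arlen → Fenn → Eskin → Garth: 3+4+1+4 = 12
Irby → Arlen → Ravel → Garth: 3+8+8 = 19
Cheapest is Irby → Arlen → Fenn → Garth at $11.

$11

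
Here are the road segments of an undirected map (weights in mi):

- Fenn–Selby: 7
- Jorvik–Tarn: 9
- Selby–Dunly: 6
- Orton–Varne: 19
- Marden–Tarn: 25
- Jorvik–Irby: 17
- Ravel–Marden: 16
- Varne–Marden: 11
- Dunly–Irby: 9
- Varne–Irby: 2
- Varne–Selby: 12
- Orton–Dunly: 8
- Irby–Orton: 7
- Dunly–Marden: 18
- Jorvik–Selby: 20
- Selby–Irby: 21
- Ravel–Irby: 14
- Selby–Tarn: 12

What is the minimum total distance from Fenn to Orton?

Enumerating some paths:
Fenn → Selby → Dunly → Orton: 7+6+8 = 21
Fenn → Selby → Varne → Irby → Orton: 7+12+2+7 = 28
The minimum is 21 mi via Fenn → Selby → Dunly → Orton.

21 mi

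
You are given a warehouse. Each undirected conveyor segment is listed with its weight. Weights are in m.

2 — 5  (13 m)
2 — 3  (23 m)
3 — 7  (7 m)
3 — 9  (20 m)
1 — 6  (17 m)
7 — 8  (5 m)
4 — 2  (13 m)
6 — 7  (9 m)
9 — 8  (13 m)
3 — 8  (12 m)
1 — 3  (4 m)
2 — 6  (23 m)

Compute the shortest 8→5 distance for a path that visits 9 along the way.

69 m

Shortest 8→9: 8 → 9 = 13
Shortest 9→5: 9 → 3 → 2 → 5 = 56
Total via 9: 13 + 56 = 69 m.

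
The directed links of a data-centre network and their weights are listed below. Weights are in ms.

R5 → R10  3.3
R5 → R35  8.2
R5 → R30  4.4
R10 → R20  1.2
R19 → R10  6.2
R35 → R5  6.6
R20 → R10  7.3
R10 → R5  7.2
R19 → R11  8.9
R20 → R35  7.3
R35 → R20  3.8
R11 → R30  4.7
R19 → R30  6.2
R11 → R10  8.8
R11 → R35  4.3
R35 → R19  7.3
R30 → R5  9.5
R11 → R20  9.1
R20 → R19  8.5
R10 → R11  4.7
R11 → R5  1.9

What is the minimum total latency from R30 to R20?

Running Dijkstra from R30:
R30: 0
R5: 9.5  (via R30)
R10: 12.8  (via R5)
R20: 14  (via R10)
Shortest route: R30 → R5 → R10 → R20 = 14 ms.

14 ms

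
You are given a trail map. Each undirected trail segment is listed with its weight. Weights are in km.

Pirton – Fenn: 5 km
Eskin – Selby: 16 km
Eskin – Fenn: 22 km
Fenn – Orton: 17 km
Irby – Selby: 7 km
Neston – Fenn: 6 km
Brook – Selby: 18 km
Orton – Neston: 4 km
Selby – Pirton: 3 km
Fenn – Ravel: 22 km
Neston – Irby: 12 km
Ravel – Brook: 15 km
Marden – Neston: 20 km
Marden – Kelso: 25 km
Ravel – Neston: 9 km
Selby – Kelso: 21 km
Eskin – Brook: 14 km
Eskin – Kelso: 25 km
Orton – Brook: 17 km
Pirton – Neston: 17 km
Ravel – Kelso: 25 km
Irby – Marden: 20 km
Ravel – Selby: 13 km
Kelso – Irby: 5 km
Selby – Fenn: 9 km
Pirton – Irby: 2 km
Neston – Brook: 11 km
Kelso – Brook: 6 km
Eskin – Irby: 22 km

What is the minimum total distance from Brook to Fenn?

17 km

Candidate routes:
Brook - Neston - Fenn: 11+6 = 17
Brook - Kelso - Irby - Pirton - Fenn: 6+5+2+5 = 18
The minimum is 17 km via Brook - Neston - Fenn.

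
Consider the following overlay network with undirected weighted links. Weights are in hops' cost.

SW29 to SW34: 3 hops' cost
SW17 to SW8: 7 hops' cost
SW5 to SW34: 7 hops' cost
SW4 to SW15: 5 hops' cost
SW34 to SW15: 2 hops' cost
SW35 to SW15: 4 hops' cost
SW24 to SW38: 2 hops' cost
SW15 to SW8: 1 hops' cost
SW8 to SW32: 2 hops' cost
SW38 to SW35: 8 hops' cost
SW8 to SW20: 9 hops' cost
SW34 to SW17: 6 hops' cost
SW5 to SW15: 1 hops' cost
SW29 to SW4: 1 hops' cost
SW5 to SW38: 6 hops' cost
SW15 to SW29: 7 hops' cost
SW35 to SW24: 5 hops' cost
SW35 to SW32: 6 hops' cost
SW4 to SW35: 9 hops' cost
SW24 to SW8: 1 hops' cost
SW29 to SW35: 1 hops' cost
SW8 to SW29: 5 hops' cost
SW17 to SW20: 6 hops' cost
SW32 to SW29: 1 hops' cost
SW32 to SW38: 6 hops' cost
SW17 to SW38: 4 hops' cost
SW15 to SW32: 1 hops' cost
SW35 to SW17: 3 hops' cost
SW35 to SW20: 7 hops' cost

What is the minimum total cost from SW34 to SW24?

4 hops' cost

Running Dijkstra from SW34:
SW34: 0
SW15: 2  (via SW34)
SW5: 3  (via SW15)
SW8: 3  (via SW15)
SW32: 3  (via SW15)
SW29: 3  (via SW34)
SW4: 4  (via SW29)
SW24: 4  (via SW8)
Shortest route: SW34–SW15–SW8–SW24 = 4 hops' cost.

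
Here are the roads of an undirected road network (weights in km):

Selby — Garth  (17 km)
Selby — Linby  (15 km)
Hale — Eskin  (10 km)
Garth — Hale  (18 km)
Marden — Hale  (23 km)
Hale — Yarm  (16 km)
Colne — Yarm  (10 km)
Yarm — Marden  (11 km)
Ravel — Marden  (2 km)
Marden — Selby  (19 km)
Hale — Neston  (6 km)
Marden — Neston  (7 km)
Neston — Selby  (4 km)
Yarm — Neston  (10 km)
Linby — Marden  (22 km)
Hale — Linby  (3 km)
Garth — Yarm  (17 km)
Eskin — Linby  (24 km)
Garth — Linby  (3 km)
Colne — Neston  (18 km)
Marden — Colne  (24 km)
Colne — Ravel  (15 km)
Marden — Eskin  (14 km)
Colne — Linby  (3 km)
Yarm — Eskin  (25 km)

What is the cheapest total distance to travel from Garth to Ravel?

21 km

Enumerating some paths:
Garth–Linby–Colne–Ravel: 3+3+15 = 21
Garth–Linby–Marden–Ravel: 3+22+2 = 27
Cheapest is Garth–Linby–Colne–Ravel at 21 km.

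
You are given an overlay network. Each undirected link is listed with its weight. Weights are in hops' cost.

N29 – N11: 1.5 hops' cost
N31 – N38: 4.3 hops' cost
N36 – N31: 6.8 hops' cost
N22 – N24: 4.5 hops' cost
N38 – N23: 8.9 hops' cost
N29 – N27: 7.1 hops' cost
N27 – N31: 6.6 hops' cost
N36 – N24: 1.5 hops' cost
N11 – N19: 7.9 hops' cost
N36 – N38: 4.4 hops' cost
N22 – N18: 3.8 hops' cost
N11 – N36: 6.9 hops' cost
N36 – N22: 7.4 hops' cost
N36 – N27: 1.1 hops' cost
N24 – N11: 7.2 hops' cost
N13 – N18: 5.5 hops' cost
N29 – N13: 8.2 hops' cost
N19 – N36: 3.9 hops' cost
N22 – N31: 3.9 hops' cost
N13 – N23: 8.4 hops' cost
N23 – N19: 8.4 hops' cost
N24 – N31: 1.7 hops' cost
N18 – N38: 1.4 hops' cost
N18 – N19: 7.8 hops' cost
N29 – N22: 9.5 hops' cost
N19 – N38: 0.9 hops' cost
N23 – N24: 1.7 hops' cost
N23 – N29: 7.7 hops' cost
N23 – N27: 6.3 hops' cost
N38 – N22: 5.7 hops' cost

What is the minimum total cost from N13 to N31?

11.2 hops' cost

Running Dijkstra from N13:
N13: 0
N18: 5.5  (via N13)
N38: 6.9  (via N18)
N19: 7.8  (via N38)
N29: 8.2  (via N13)
N23: 8.4  (via N13)
N22: 9.3  (via N18)
N11: 9.7  (via N29)
N24: 10.1  (via N23)
N31: 11.2  (via N38)
Shortest route: N13 → N18 → N38 → N31 = 11.2 hops' cost.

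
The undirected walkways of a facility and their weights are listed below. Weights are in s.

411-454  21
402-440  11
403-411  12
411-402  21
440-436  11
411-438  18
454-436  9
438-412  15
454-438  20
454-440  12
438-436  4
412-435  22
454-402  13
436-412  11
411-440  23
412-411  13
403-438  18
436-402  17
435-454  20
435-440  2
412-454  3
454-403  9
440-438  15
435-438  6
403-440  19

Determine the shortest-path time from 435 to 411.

Shortest distances from 435:
435: 0
440: 2  (via 435)
438: 6  (via 435)
436: 10  (via 438)
402: 13  (via 440)
454: 14  (via 440)
412: 17  (via 454)
403: 21  (via 440)
411: 24  (via 438)
Shortest route: 435–438–411 = 24 s.

24 s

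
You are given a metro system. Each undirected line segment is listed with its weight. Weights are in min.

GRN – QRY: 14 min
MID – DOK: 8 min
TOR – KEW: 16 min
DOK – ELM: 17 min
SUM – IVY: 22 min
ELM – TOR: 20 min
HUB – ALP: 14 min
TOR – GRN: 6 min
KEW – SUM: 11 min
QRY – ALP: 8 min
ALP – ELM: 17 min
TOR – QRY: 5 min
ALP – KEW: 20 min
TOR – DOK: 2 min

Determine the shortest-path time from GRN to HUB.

Shortest distances from GRN:
GRN: 0
TOR: 6  (via GRN)
DOK: 8  (via TOR)
QRY: 11  (via TOR)
MID: 16  (via DOK)
ALP: 19  (via QRY)
KEW: 22  (via TOR)
ELM: 25  (via DOK)
HUB: 33  (via ALP)
Shortest route: GRN → TOR → QRY → ALP → HUB = 33 min.

33 min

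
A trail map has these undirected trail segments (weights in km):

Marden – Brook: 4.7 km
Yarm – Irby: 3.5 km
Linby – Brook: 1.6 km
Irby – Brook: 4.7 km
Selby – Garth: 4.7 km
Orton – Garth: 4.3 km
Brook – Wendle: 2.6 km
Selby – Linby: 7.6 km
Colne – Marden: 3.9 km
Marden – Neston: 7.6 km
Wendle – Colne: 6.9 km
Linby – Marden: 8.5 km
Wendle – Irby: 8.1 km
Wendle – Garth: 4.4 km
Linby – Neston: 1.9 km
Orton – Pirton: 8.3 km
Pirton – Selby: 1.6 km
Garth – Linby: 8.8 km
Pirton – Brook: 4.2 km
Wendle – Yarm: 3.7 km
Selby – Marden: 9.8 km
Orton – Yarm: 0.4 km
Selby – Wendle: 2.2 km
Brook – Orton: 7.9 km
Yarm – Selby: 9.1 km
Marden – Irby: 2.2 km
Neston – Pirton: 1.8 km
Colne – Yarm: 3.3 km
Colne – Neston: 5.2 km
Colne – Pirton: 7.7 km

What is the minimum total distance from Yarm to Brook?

Shortest distances from Yarm:
Yarm: 0
Orton: 0.4  (via Yarm)
Colne: 3.3  (via Yarm)
Irby: 3.5  (via Yarm)
Wendle: 3.7  (via Yarm)
Garth: 4.7  (via Orton)
Marden: 5.7  (via Irby)
Selby: 5.9  (via Wendle)
Brook: 6.3  (via Wendle)
Shortest route: Yarm–Wendle–Brook = 6.3 km.

6.3 km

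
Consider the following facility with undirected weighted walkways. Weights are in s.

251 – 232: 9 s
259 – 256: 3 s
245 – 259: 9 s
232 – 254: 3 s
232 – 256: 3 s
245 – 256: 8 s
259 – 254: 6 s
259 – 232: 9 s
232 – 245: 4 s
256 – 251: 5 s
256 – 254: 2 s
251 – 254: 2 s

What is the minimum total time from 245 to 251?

9 s

Settle nodes by increasing distance from 245:
245: 0
232: 4  (via 245)
254: 7  (via 232)
256: 7  (via 232)
251: 9  (via 254)
Shortest route: 245–232–254–251 = 9 s.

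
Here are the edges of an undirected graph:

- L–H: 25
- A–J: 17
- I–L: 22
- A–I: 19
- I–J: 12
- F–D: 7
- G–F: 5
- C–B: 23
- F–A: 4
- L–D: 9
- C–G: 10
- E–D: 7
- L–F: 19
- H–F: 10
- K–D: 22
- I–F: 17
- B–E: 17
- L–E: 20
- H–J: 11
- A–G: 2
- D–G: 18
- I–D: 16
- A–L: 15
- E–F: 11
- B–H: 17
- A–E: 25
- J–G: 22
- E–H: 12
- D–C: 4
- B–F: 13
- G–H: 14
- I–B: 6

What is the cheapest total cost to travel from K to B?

Running Dijkstra from K:
K: 0
D: 22  (via K)
C: 26  (via D)
E: 29  (via D)
F: 29  (via D)
L: 31  (via D)
A: 33  (via F)
G: 34  (via F)
I: 38  (via D)
H: 39  (via F)
B: 42  (via F)
Shortest route: K → D → F → B = 42.

42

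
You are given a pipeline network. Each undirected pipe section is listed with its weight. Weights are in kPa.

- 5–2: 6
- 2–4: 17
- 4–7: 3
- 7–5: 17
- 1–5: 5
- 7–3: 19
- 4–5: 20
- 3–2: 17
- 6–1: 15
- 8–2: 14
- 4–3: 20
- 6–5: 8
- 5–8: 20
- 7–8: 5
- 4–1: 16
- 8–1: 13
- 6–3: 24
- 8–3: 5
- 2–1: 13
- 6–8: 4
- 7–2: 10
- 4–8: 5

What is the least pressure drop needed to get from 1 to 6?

Shortest distances from 1:
1: 0
5: 5  (via 1)
2: 11  (via 5)
6: 13  (via 5)
Shortest route: 1–5–6 = 13 kPa.

13 kPa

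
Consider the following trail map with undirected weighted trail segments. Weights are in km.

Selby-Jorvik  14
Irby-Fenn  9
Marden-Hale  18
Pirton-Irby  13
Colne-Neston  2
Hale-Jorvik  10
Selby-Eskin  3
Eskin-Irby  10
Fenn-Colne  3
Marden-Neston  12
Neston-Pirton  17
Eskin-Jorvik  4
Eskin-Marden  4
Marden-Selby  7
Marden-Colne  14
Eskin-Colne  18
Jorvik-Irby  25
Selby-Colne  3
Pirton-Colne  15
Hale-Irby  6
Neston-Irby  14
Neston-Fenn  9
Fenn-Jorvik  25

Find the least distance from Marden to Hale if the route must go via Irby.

20 km

Best Marden to Irby: Marden → Eskin → Irby costing 14
Best Irby to Hale: Irby → Hale costing 6
Total via Irby: 14 + 6 = 20 km.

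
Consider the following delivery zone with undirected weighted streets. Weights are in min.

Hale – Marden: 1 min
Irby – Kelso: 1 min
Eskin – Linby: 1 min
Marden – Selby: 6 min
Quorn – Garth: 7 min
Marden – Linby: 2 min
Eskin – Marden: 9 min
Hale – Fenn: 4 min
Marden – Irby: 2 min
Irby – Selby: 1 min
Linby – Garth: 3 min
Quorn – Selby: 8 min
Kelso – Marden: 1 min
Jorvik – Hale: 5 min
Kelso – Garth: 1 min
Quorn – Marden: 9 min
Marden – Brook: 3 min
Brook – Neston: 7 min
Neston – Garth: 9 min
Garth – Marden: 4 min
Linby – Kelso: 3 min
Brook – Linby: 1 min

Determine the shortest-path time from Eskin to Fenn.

8 min

Shortest distances from Eskin:
Eskin: 0
Linby: 1  (via Eskin)
Brook: 2  (via Linby)
Marden: 3  (via Linby)
Hale: 4  (via Marden)
Kelso: 4  (via Linby)
Garth: 4  (via Linby)
Irby: 5  (via Marden)
Selby: 6  (via Irby)
Fenn: 8  (via Hale)
Shortest route: Eskin–Linby–Marden–Hale–Fenn = 8 min.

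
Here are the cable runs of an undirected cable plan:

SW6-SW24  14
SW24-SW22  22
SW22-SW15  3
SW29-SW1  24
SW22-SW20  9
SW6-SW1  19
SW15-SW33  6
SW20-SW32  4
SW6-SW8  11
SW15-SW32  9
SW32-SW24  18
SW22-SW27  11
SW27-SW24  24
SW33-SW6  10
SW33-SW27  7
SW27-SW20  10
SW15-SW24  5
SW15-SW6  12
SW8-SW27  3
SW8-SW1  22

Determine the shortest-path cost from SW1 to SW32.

Enumerating some paths:
SW1 - SW6 - SW33 - SW15 - SW32: 19+10+6+9 = 44
SW1 - SW6 - SW15 - SW32: 19+12+9 = 40
SW1 - SW8 - SW27 - SW20 - SW32: 22+3+10+4 = 39
The minimum is 39 via SW1 - SW8 - SW27 - SW20 - SW32.

39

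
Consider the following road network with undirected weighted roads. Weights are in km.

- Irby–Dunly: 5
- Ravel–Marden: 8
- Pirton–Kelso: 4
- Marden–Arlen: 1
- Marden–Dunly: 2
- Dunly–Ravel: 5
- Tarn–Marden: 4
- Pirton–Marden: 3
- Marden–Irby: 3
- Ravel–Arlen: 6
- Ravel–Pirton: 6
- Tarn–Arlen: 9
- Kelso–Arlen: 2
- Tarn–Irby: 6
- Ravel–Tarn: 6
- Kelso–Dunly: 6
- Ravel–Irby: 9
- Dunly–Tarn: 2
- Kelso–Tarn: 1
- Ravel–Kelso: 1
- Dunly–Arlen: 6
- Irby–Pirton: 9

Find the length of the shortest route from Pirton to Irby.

6 km

Running Dijkstra from Pirton:
Pirton: 0
Marden: 3  (via Pirton)
Kelso: 4  (via Pirton)
Arlen: 4  (via Marden)
Ravel: 5  (via Kelso)
Tarn: 5  (via Kelso)
Dunly: 5  (via Marden)
Irby: 6  (via Marden)
Shortest route: Pirton → Marden → Irby = 6 km.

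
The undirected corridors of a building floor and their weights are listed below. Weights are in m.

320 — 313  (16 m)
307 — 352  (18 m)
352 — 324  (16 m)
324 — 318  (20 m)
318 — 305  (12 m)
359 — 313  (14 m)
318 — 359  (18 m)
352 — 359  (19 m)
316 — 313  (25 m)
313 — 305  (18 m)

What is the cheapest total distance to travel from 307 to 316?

76 m

Settle nodes by increasing distance from 307:
307: 0
352: 18  (via 307)
324: 34  (via 352)
359: 37  (via 352)
313: 51  (via 359)
318: 54  (via 324)
305: 66  (via 318)
320: 67  (via 313)
316: 76  (via 313)
Shortest route: 307–352–359–313–316 = 76 m.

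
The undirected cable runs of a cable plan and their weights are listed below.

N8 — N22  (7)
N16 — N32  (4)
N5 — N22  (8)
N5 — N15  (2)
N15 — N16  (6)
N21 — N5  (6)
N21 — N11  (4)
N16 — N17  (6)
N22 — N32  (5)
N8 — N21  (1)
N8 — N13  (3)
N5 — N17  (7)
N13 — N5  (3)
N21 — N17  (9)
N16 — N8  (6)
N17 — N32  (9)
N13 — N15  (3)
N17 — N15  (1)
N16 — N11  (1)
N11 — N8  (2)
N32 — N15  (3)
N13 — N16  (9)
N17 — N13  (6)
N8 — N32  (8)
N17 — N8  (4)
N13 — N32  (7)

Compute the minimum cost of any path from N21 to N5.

6

Enumerating some paths:
N21–N5: 6 = 6
N21–N8–N17–N15–N5: 1+4+1+2 = 8
N21–N8–N13–N5: 1+3+3 = 7
Cheapest is N21–N5 at 6.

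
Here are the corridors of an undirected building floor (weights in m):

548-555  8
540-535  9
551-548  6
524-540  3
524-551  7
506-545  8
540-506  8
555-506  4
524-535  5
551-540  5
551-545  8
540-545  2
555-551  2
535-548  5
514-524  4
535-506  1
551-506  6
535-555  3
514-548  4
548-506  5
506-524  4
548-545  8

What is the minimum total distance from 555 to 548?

Shortest distances from 555:
555: 0
551: 2  (via 555)
535: 3  (via 555)
506: 4  (via 555)
540: 7  (via 551)
548: 8  (via 555)
Shortest route: 555 → 548 = 8 m.

8 m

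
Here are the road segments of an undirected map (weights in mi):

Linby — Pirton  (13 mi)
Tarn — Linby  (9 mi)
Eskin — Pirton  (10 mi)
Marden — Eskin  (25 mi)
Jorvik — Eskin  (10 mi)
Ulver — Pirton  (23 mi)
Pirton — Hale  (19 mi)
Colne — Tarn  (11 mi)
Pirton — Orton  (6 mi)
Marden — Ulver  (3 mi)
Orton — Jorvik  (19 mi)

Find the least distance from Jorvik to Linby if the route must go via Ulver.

74 mi

Shortest Jorvik→Ulver: Jorvik–Eskin–Marden–Ulver = 38
Best Ulver to Linby: Ulver–Pirton–Linby costing 36
Total via Ulver: 38 + 36 = 74 mi.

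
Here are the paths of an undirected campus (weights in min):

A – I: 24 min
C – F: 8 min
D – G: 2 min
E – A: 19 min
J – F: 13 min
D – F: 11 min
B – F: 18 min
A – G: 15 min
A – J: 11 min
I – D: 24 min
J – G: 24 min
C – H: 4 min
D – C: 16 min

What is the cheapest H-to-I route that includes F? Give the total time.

Best H to F: H–C–F costing 12
Shortest F→I: F–D–I = 35
Total via F: 12 + 35 = 47 min.

47 min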